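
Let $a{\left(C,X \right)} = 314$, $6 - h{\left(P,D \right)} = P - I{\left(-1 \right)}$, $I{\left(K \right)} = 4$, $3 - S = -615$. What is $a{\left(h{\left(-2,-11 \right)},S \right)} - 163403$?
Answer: $-163089$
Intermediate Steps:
$S = 618$ ($S = 3 - -615 = 3 + 615 = 618$)
$h{\left(P,D \right)} = 10 - P$ ($h{\left(P,D \right)} = 6 - \left(P - 4\right) = 6 - \left(-4 + P\right) = 10 - P$)
$a{\left(h{\left(-2,-11 \right)},S \right)} - 163403 = 314 - 163403 = -163089$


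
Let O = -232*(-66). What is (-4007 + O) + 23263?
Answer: 34568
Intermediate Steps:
O = 15312
(-4007 + O) + 23263 = (-4007 + 15312) + 23263 = 11305 + 23263 = 34568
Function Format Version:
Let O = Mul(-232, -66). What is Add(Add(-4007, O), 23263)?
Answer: 34568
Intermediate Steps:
O = 15312
Add(Add(-4007, O), 23263) = Add(Add(-4007, 15312), 23263) = Add(11305, 23263) = 34568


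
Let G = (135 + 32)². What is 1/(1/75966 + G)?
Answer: 75966/2118615775 ≈ 3.5856e-5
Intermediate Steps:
G = 27889 (G = 167² = 27889)
1/(1/75966 + G) = 1/(1/75966 + 27889) = 1/(2118615775/75966) = 75966/2118615775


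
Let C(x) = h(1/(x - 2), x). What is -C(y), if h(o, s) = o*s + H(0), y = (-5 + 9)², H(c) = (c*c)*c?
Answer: -8/7 ≈ -1.1429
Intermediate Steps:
H(c) = c³ (H(c) = c²*c = c³)
y = 16 (y = 4² = 16)
h(o, s) = o*s (h(o, s) = o*s + 0³ = o*s + 0 = o*s)
C(x) = x/(-2 + x) (C(x) = x/(x - 2) = x/(-2 + x))
-C(y) = -16/(-2 + 16) = -16/14 = -1*8/7 = -8/7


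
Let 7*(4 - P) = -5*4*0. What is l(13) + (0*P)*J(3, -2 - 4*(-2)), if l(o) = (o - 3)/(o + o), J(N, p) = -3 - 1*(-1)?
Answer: 5/13 ≈ 0.38462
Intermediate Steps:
J(N, p) = -2 (J(N, p) = -3 + 1 = -2)
P = 4 (P = 4 - (-5*4)*0/7 = 4 - (-20)*0/7 = 4 - ⅐*0 = 4 + 0 = 4)
l(o) = (-3 + o)/(2*o) (l(o) = (-3 + o)/((2*o)) = (-3 + o)*(1/(2*o)) = (-3 + o)/(2*o))
l(13) + (0*P)*J(3, -2 - 4*(-2)) = (½)*(-3 + 13)/13 + (0*4)*(-2) = (½)*(1/13)*10 + 0*(-2) = 5/13 + 0 = 5/13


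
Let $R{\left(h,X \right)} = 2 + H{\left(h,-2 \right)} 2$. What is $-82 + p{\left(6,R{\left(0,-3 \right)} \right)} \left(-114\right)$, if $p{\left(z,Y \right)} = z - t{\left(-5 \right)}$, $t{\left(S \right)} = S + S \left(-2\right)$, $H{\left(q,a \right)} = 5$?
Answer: $-196$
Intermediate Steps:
$t{\left(S \right)} = - S$ ($t{\left(S \right)} = S - 2 S = - S$)
$R{\left(h,X \right)} = 12$ ($R{\left(h,X \right)} = 2 + 5 \cdot 2 = 2 + 10 = 12$)
$p{\left(z,Y \right)} = -5 + z$ ($p{\left(z,Y \right)} = z - \left(-1\right) \left(-5\right) = z - 5 = -5 + z$)
$-82 + p{\left(6,R{\left(0,-3 \right)} \right)} \left(-114\right) = -82 + \left(-5 + 6\right) \left(-114\right) = -82 + 1 \left(-114\right) = -82 - 114 = -196$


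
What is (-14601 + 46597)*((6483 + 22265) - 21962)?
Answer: 217124856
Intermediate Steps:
(-14601 + 46597)*((6483 + 22265) - 21962) = 31996*(28748 - 21962) = 31996*6786 = 217124856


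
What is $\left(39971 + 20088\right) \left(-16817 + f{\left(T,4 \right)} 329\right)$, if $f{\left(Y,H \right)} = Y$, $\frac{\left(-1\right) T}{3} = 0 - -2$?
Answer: $-1128568669$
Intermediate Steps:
$T = -6$ ($T = - 3 \left(0 - -2\right) = - 3 \left(0 + 2\right) = \left(-3\right) 2 = -6$)
$\left(39971 + 20088\right) \left(-16817 + f{\left(T,4 \right)} 329\right) = \left(39971 + 20088\right) \left(-16817 - 1974\right) = 60059 \left(-16817 - 1974\right) = 60059 \left(-18791\right) = -1128568669$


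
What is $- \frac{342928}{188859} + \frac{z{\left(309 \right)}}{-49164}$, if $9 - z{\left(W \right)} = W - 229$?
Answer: $- \frac{1871811467}{1031673764} \approx -1.8143$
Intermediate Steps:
$z{\left(W \right)} = 238 - W$ ($z{\left(W \right)} = 9 - \left(W - 229\right) = 9 - \left(-229 + W\right) = 238 - W$)
$- \frac{342928}{188859} + \frac{z{\left(309 \right)}}{-49164} = - \frac{342928}{188859} + \frac{238 - 309}{-49164} = \left(-342928\right) \frac{1}{188859} + \left(238 - 309\right) \left(- \frac{1}{49164}\right) = - \frac{342928}{188859} - - \frac{71}{49164} = - \frac{342928}{188859} + \frac{71}{49164} = - \frac{1871811467}{1031673764}$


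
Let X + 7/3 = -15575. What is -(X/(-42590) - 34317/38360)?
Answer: 259204357/490125720 ≈ 0.52885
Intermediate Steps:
X = -46732/3 (X = -7/3 - 15575 = -46732/3 ≈ -15577.)
-(X/(-42590) - 34317/38360) = -(-46732/3/(-42590) - 34317/38360) = -(-46732/3*(-1/42590) - 34317*1/38360) = -(23366/63885 - 34317/38360) = -1*(-259204357/490125720) = 259204357/490125720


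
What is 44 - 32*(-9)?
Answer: 332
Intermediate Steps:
44 - 32*(-9) = 44 + 288 = 332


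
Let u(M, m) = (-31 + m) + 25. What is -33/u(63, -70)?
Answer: 33/76 ≈ 0.43421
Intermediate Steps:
u(M, m) = -6 + m
-33/u(63, -70) = -33/(-6 - 70) = -33/(-76) = -33*(-1/76) = 33/76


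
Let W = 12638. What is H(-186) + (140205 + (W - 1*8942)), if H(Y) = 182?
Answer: 144083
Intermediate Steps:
H(-186) + (140205 + (W - 1*8942)) = 182 + (140205 + (12638 - 1*8942)) = 182 + (140205 + (12638 - 8942)) = 182 + (140205 + 3696) = 182 + 143901 = 144083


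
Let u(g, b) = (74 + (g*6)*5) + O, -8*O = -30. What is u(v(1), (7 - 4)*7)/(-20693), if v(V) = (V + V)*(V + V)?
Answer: -791/82772 ≈ -0.0095564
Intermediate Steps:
O = 15/4 (O = -⅛*(-30) = 15/4 ≈ 3.7500)
v(V) = 4*V² (v(V) = (2*V)*(2*V) = 4*V²)
u(g, b) = 311/4 + 30*g (u(g, b) = (74 + (g*6)*5) + 15/4 = (74 + (6*g)*5) + 15/4 = (74 + 30*g) + 15/4 = 311/4 + 30*g)
u(v(1), (7 - 4)*7)/(-20693) = (311/4 + 30*(4*1²))/(-20693) = (311/4 + 30*(4*1))*(-1/20693) = (311/4 + 30*4)*(-1/20693) = (311/4 + 120)*(-1/20693) = (791/4)*(-1/20693) = -791/82772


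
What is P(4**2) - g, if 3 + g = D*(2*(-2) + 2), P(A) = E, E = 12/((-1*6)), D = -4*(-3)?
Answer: 25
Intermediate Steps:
D = 12
E = -2 (E = 12/(-6) = 12*(-1/6) = -2)
P(A) = -2
g = -27 (g = -3 + 12*(2*(-2) + 2) = -3 + 12*(-4 + 2) = -3 + 12*(-2) = -3 - 24 = -27)
P(4**2) - g = -2 - 1*(-27) = -2 + 27 = 25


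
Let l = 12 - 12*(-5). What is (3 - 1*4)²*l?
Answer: 72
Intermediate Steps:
l = 72 (l = 12 + 60 = 72)
(3 - 1*4)²*l = (3 - 1*4)²*72 = (3 - 4)²*72 = (-1)²*72 = 1*72 = 72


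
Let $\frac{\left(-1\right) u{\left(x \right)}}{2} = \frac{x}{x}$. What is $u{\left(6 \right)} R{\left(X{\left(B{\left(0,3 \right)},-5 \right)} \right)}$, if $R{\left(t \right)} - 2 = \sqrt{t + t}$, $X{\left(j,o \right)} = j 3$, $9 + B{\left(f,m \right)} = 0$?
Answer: $-4 - 6 i \sqrt{6} \approx -4.0 - 14.697 i$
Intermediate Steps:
$B{\left(f,m \right)} = -9$ ($B{\left(f,m \right)} = -9 + 0 = -9$)
$X{\left(j,o \right)} = 3 j$
$u{\left(x \right)} = -2$ ($u{\left(x \right)} = - 2 \frac{x}{x} = \left(-2\right) 1 = -2$)
$R{\left(t \right)} = 2 + \sqrt{2} \sqrt{t}$ ($R{\left(t \right)} = 2 + \sqrt{t + t} = 2 + \sqrt{2 t} = 2 + \sqrt{2} \sqrt{t}$)
$u{\left(6 \right)} R{\left(X{\left(B{\left(0,3 \right)},-5 \right)} \right)} = - 2 \left(2 + \sqrt{2} \sqrt{3 \left(-9\right)}\right) = - 2 \left(2 + \sqrt{2} \sqrt{-27}\right) = - 2 \left(2 + \sqrt{2} \cdot 3 i \sqrt{3}\right) = - 2 \left(2 + 3 i \sqrt{6}\right) = -4 - 6 i \sqrt{6}$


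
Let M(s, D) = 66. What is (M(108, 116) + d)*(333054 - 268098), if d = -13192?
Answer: -852612456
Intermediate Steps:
(M(108, 116) + d)*(333054 - 268098) = (66 - 13192)*(333054 - 268098) = -13126*64956 = -852612456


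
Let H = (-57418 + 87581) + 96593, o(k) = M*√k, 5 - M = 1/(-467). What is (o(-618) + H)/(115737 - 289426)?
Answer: -126756/173689 - 2336*I*√618/81112763 ≈ -0.72979 - 0.00071594*I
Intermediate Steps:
M = 2336/467 (M = 5 - 1/(-467) = 5 - 1*(-1/467) = 5 + 1/467 = 2336/467 ≈ 5.0021)
o(k) = 2336*√k/467
H = 126756 (H = 30163 + 96593 = 126756)
(o(-618) + H)/(115737 - 289426) = (2336*√(-618)/467 + 126756)/(115737 - 289426) = (2336*(I*√618)/467 + 126756)/(-173689) = (2336*I*√618/467 + 126756)*(-1/173689) = (126756 + 2336*I*√618/467)*(-1/173689) = -126756/173689 - 2336*I*√618/81112763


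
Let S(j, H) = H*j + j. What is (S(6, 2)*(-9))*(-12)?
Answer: 1944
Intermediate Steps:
S(j, H) = j + H*j
(S(6, 2)*(-9))*(-12) = ((6*(1 + 2))*(-9))*(-12) = ((6*3)*(-9))*(-12) = (18*(-9))*(-12) = -162*(-12) = 1944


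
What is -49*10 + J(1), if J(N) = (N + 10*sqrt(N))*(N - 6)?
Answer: -545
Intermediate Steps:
J(N) = (-6 + N)*(N + 10*sqrt(N)) (J(N) = (N + 10*sqrt(N))*(-6 + N) = (-6 + N)*(N + 10*sqrt(N)))
-49*10 + J(1) = -49*10 + (1**2 - 60*sqrt(1) - 6*1 + 10*1**(3/2)) = -490 + (1 - 60*1 - 6 + 10*1) = -490 + (1 - 60 - 6 + 10) = -490 - 55 = -545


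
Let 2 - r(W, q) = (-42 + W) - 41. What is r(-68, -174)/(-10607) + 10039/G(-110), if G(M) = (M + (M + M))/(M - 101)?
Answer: 22468004513/3500310 ≈ 6418.9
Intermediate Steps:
G(M) = 3*M/(-101 + M) (G(M) = (M + 2*M)/(-101 + M) = (3*M)/(-101 + M) = 3*M/(-101 + M))
r(W, q) = 85 - W (r(W, q) = 2 - ((-42 + W) - 41) = 2 - (-83 + W) = 2 + (83 - W) = 85 - W)
r(-68, -174)/(-10607) + 10039/G(-110) = (85 - 1*(-68))/(-10607) + 10039/((3*(-110)/(-101 - 110))) = (85 + 68)*(-1/10607) + 10039/((3*(-110)/(-211))) = 153*(-1/10607) + 10039/((3*(-110)*(-1/211))) = -153/10607 + 10039/(330/211) = -153/10607 + 10039*(211/330) = -153/10607 + 2118229/330 = 22468004513/3500310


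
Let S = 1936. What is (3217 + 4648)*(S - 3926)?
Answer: -15651350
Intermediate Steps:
(3217 + 4648)*(S - 3926) = (3217 + 4648)*(1936 - 3926) = 7865*(-1990) = -15651350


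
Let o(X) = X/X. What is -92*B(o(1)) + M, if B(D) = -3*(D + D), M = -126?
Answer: 426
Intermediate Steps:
o(X) = 1
B(D) = -6*D
-92*B(o(1)) + M = -(-552) - 126 = -92*(-6) - 126 = 552 - 126 = 426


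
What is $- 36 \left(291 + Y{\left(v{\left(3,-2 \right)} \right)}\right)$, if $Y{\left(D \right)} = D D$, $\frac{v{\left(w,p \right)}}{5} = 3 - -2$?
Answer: $-32976$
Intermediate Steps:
$v{\left(w,p \right)} = 25$ ($v{\left(w,p \right)} = 5 \left(3 - -2\right) = 5 \left(3 + 2\right) = 5 \cdot 5 = 25$)
$Y{\left(D \right)} = D^{2}$
$- 36 \left(291 + Y{\left(v{\left(3,-2 \right)} \right)}\right) = - 36 \left(291 + 25^{2}\right) = - 36 \left(291 + 625\right) = \left(-36\right) 916 = -32976$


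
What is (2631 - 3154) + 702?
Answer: 179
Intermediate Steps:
(2631 - 3154) + 702 = -523 + 702 = 179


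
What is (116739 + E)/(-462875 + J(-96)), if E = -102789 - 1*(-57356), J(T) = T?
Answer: -71306/462971 ≈ -0.15402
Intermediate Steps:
E = -45433 (E = -102789 + 57356 = -45433)
(116739 + E)/(-462875 + J(-96)) = (116739 - 45433)/(-462875 - 96) = 71306/(-462971) = 71306*(-1/462971) = -71306/462971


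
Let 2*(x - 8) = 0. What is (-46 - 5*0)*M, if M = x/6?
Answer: -184/3 ≈ -61.333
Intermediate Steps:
x = 8 (x = 8 + (½)*0 = 8 + 0 = 8)
M = 4/3 (M = 8/6 = 8*(⅙) = 4/3 ≈ 1.3333)
(-46 - 5*0)*M = (-46 - 5*0)*(4/3) = (-46 + 0)*(4/3) = -46*4/3 = -184/3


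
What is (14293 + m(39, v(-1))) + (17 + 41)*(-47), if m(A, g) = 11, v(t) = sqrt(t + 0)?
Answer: 11578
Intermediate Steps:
v(t) = sqrt(t)
(14293 + m(39, v(-1))) + (17 + 41)*(-47) = (14293 + 11) + (17 + 41)*(-47) = 14304 + 58*(-47) = 14304 - 2726 = 11578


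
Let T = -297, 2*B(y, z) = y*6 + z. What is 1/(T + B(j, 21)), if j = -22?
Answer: -2/705 ≈ -0.0028369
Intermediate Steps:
B(y, z) = z/2 + 3*y (B(y, z) = (y*6 + z)/2 = (6*y + z)/2 = (z + 6*y)/2 = z/2 + 3*y)
1/(T + B(j, 21)) = 1/(-297 + ((½)*21 + 3*(-22))) = 1/(-297 + (21/2 - 66)) = 1/(-297 - 111/2) = 1/(-705/2) = -2/705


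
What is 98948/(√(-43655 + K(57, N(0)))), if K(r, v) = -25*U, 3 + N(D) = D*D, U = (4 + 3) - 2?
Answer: -49474*I*√10945/10945 ≈ -472.9*I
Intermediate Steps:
U = 5 (U = 7 - 2 = 5)
N(D) = -3 + D² (N(D) = -3 + D*D = -3 + D²)
K(r, v) = -125 (K(r, v) = -25*5 = -125)
98948/(√(-43655 + K(57, N(0)))) = 98948/(√(-43655 - 125)) = 98948/(√(-43780)) = 98948/((2*I*√10945)) = 98948*(-I*√10945/21890) = -49474*I*√10945/10945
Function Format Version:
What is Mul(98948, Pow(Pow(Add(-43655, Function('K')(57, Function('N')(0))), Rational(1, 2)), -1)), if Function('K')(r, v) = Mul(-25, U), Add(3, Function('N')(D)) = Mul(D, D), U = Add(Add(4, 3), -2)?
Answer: Mul(Rational(-49474, 10945), I, Pow(10945, Rational(1, 2))) ≈ Mul(-472.90, I)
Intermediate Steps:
U = 5 (U = Add(7, -2) = 5)
Function('N')(D) = Add(-3, Pow(D, 2)) (Function('N')(D) = Add(-3, Mul(D, D)) = Add(-3, Pow(D, 2)))
Function('K')(r, v) = -125 (Function('K')(r, v) = Mul(-25, 5) = -125)
Mul(98948, Pow(Pow(Add(-43655, Function('K')(57, Function('N')(0))), Rational(1, 2)), -1)) = Mul(98948, Pow(Pow(Add(-43655, -125), Rational(1, 2)), -1)) = Mul(98948, Pow(Pow(-43780, Rational(1, 2)), -1)) = Mul(98948, Pow(Mul(2, I, Pow(10945, Rational(1, 2))), -1)) = Mul(98948, Mul(Rational(-1, 21890), I, Pow(10945, Rational(1, 2)))) = Mul(Rational(-49474, 10945), I, Pow(10945, Rational(1, 2)))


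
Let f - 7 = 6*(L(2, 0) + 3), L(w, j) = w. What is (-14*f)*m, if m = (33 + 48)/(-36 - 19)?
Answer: 41958/55 ≈ 762.87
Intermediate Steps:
m = -81/55 (m = 81/(-55) = 81*(-1/55) = -81/55 ≈ -1.4727)
f = 37 (f = 7 + 6*(2 + 3) = 7 + 6*5 = 7 + 30 = 37)
(-14*f)*m = -14*37*(-81/55) = -518*(-81/55) = 41958/55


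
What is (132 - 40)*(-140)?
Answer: -12880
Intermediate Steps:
(132 - 40)*(-140) = 92*(-140) = -12880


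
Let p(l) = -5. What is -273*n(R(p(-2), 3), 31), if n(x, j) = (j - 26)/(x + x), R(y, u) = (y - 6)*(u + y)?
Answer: -1365/44 ≈ -31.023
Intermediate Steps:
R(y, u) = (-6 + y)*(u + y)
n(x, j) = (-26 + j)/(2*x) (n(x, j) = (-26 + j)/((2*x)) = (-26 + j)*(1/(2*x)) = (-26 + j)/(2*x))
-273*n(R(p(-2), 3), 31) = -273*(-26 + 31)/(2*((-5)² - 6*3 - 6*(-5) + 3*(-5))) = -273*5/(2*(25 - 18 + 30 - 15)) = -273*5/(2*22) = -273*5/44 = -1365/44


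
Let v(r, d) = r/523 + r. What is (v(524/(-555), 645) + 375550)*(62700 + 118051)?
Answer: 19703439879696674/290265 ≈ 6.7881e+10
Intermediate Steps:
v(r, d) = 524*r/523 (v(r, d) = r/523 + r = 524*r/523)
(v(524/(-555), 645) + 375550)*(62700 + 118051) = (524*(524/(-555))/523 + 375550)*(62700 + 118051) = (524*(524*(-1/555))/523 + 375550)*180751 = ((524/523)*(-524/555) + 375550)*180751 = (-274576/290265 + 375550)*180751 = (109008746174/290265)*180751 = 19703439879696674/290265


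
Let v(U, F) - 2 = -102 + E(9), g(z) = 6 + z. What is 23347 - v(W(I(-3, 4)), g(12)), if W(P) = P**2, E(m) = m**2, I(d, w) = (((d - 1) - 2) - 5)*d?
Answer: 23366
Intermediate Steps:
I(d, w) = d*(-8 + d) (I(d, w) = (((-1 + d) - 2) - 5)*d = ((-3 + d) - 5)*d = (-8 + d)*d = d*(-8 + d))
v(U, F) = -19 (v(U, F) = 2 + (-102 + 9**2) = 2 + (-102 + 81) = 2 - 21 = -19)
23347 - v(W(I(-3, 4)), g(12)) = 23347 - 1*(-19) = 23347 + 19 = 23366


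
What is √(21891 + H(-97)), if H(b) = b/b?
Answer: 2*√5473 ≈ 147.96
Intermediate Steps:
H(b) = 1
√(21891 + H(-97)) = √(21891 + 1) = √21892 = 2*√5473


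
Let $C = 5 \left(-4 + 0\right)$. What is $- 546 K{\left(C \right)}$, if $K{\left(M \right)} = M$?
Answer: $10920$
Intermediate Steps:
$C = -20$ ($C = 5 \left(-4\right) = -20$)
$- 546 K{\left(C \right)} = \left(-546\right) \left(-20\right) = 10920$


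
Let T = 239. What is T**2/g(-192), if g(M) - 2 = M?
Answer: -57121/190 ≈ -300.64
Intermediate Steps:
g(M) = 2 + M
T**2/g(-192) = 239**2/(2 - 192) = 57121/(-190) = 57121*(-1/190) = -57121/190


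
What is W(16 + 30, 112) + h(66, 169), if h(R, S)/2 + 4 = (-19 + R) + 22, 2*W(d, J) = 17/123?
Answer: 31997/246 ≈ 130.07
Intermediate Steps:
W(d, J) = 17/246 (W(d, J) = (17/123)/2 = (17*(1/123))/2 = (1/2)*(17/123) = 17/246)
h(R, S) = -2 + 2*R (h(R, S) = -8 + 2*((-19 + R) + 22) = -8 + 2*(3 + R) = -8 + (6 + 2*R) = -2 + 2*R)
W(16 + 30, 112) + h(66, 169) = 17/246 + (-2 + 2*66) = 17/246 + (-2 + 132) = 17/246 + 130 = 31997/246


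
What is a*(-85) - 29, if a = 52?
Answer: -4449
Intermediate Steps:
a*(-85) - 29 = 52*(-85) - 29 = -4420 - 29 = -4449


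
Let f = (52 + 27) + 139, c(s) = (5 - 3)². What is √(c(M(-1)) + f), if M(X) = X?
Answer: √222 ≈ 14.900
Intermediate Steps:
c(s) = 4 (c(s) = 2² = 4)
f = 218 (f = 79 + 139 = 218)
√(c(M(-1)) + f) = √(4 + 218) = √222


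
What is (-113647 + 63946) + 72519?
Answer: 22818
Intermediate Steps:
(-113647 + 63946) + 72519 = -49701 + 72519 = 22818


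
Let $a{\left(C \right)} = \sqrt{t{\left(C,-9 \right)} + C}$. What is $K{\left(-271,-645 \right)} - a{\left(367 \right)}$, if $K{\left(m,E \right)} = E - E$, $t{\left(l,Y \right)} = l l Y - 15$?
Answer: $- i \sqrt{1211849} \approx - 1100.8 i$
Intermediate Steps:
$t{\left(l,Y \right)} = -15 + Y l^{2}$ ($t{\left(l,Y \right)} = l^{2} Y - 15 = Y l^{2} - 15 = -15 + Y l^{2}$)
$a{\left(C \right)} = \sqrt{-15 + C - 9 C^{2}}$ ($a{\left(C \right)} = \sqrt{\left(-15 - 9 C^{2}\right) + C} = \sqrt{-15 + C - 9 C^{2}}$)
$K{\left(m,E \right)} = 0$
$K{\left(-271,-645 \right)} - a{\left(367 \right)} = 0 - \sqrt{-15 + 367 - 9 \cdot 367^{2}} = 0 - \sqrt{-15 + 367 - 1212201} = 0 - \sqrt{-1211849} = 0 - i \sqrt{1211849} = - i \sqrt{1211849}$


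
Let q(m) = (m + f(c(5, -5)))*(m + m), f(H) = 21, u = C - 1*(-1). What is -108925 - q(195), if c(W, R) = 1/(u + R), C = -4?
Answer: -193165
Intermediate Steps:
u = -3 (u = -4 - 1*(-1) = -4 + 1 = -3)
c(W, R) = 1/(-3 + R)
q(m) = 2*m*(21 + m) (q(m) = (m + 21)*(m + m) = (21 + m)*(2*m) = 2*m*(21 + m))
-108925 - q(195) = -108925 - 2*195*(21 + 195) = -108925 - 2*195*216 = -108925 - 1*84240 = -108925 - 84240 = -193165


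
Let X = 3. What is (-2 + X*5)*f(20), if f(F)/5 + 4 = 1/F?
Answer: -1027/4 ≈ -256.75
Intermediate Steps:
f(F) = -20 + 5/F
(-2 + X*5)*f(20) = (-2 + 3*5)*(-20 + 5/20) = (-2 + 15)*(-20 + 5*(1/20)) = 13*(-20 + ¼) = 13*(-79/4) = -1027/4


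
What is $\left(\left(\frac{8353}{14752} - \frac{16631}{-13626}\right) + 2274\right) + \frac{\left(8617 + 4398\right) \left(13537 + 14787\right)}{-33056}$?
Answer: $- \frac{921535214620103}{103822053408} \approx -8876.1$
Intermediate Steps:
$\left(\left(\frac{8353}{14752} - \frac{16631}{-13626}\right) + 2274\right) + \frac{\left(8617 + 4398\right) \left(13537 + 14787\right)}{-33056} = \left(\left(8353 \cdot \frac{1}{14752} - - \frac{16631}{13626}\right) + 2274\right) + 13015 \cdot 28324 \left(- \frac{1}{33056}\right) = \left(\left(\frac{8353}{14752} + \frac{16631}{13626}\right) + 2274\right) + 368636860 \left(- \frac{1}{33056}\right) = \left(\frac{179579245}{100505376} + 2274\right) - \frac{92159215}{8264} = \frac{228728804269}{100505376} - \frac{92159215}{8264} = - \frac{921535214620103}{103822053408}$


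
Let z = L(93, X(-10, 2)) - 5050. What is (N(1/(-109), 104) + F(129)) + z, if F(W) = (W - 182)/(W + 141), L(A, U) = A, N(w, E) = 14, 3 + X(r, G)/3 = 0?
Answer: -1334663/270 ≈ -4943.2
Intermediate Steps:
X(r, G) = -9 (X(r, G) = -9 + 3*0 = -9 + 0 = -9)
z = -4957 (z = 93 - 5050 = -4957)
F(W) = (-182 + W)/(141 + W)
(N(1/(-109), 104) + F(129)) + z = (14 + (-182 + 129)/(141 + 129)) - 4957 = (14 - 53/270) - 4957 = 3727/270 - 4957 = -1334663/270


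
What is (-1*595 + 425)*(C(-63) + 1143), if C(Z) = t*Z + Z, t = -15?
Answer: -344250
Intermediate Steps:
C(Z) = -14*Z (C(Z) = -15*Z + Z = -14*Z)
(-1*595 + 425)*(C(-63) + 1143) = (-1*595 + 425)*(-14*(-63) + 1143) = (-595 + 425)*(882 + 1143) = -170*2025 = -344250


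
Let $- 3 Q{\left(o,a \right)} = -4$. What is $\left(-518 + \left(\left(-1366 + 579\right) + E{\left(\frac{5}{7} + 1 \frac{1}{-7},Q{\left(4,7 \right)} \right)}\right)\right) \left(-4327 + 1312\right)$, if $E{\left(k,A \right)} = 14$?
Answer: $3892365$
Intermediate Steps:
$Q{\left(o,a \right)} = \frac{4}{3}$ ($Q{\left(o,a \right)} = \left(- \frac{1}{3}\right) \left(-4\right) = \frac{4}{3}$)
$\left(-518 + \left(\left(-1366 + 579\right) + E{\left(\frac{5}{7} + 1 \frac{1}{-7},Q{\left(4,7 \right)} \right)}\right)\right) \left(-4327 + 1312\right) = \left(-518 + \left(\left(-1366 + 579\right) + 14\right)\right) \left(-4327 + 1312\right) = \left(-518 + \left(-787 + 14\right)\right) \left(-3015\right) = \left(-518 - 773\right) \left(-3015\right) = \left(-1291\right) \left(-3015\right) = 3892365$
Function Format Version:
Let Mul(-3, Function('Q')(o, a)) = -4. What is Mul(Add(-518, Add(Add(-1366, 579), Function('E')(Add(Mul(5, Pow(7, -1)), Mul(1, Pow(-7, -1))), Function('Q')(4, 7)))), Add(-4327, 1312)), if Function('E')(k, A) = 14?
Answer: 3892365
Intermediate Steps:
Function('Q')(o, a) = Rational(4, 3) (Function('Q')(o, a) = Mul(Rational(-1, 3), -4) = Rational(4, 3))
Mul(Add(-518, Add(Add(-1366, 579), Function('E')(Add(Mul(5, Pow(7, -1)), Mul(1, Pow(-7, -1))), Function('Q')(4, 7)))), Add(-4327, 1312)) = Mul(Add(-518, Add(Add(-1366, 579), 14)), Add(-4327, 1312)) = Mul(Add(-518, Add(-787, 14)), -3015) = Mul(Add(-518, -773), -3015) = Mul(-1291, -3015) = 3892365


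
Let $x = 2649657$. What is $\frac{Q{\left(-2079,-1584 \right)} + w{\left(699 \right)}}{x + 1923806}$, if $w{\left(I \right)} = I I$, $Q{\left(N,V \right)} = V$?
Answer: $\frac{487017}{4573463} \approx 0.10649$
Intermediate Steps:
$w{\left(I \right)} = I^{2}$
$\frac{Q{\left(-2079,-1584 \right)} + w{\left(699 \right)}}{x + 1923806} = \frac{-1584 + 699^{2}}{2649657 + 1923806} = \frac{-1584 + 488601}{4573463} = 487017 \cdot \frac{1}{4573463} = \frac{487017}{4573463}$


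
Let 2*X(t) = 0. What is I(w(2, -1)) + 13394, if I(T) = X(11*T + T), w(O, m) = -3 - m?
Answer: 13394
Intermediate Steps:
X(t) = 0 (X(t) = (½)*0 = 0)
I(T) = 0
I(w(2, -1)) + 13394 = 0 + 13394 = 13394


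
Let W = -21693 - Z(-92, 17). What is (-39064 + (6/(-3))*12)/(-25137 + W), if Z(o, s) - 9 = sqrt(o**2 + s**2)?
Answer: 114427677/137117698 - 2443*sqrt(8753)/137117698 ≈ 0.83285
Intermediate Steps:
Z(o, s) = 9 + sqrt(o**2 + s**2)
W = -21702 - sqrt(8753) (W = -21693 - (9 + sqrt((-92)**2 + 17**2)) = -21693 - (9 + sqrt(8464 + 289)) = -21693 - (9 + sqrt(8753)) = -21693 + (-9 - sqrt(8753)) = -21702 - sqrt(8753) ≈ -21796.)
(-39064 + (6/(-3))*12)/(-25137 + W) = (-39064 + (6/(-3))*12)/(-25137 + (-21702 - sqrt(8753))) = (-39064 - 1/3*6*12)/(-46839 - sqrt(8753)) = (-39064 - 2*12)/(-46839 - sqrt(8753)) = (-39064 - 24)/(-46839 - sqrt(8753)) = -39088/(-46839 - sqrt(8753))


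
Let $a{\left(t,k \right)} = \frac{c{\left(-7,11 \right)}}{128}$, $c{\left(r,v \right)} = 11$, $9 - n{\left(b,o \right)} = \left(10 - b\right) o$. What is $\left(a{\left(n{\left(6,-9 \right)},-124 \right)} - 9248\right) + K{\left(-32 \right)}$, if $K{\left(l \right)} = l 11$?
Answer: $- \frac{1228789}{128} \approx -9599.9$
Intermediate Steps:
$n{\left(b,o \right)} = 9 - o \left(10 - b\right)$ ($n{\left(b,o \right)} = 9 - \left(10 - b\right) o = 9 - o \left(10 - b\right)$)
$K{\left(l \right)} = 11 l$
$a{\left(t,k \right)} = \frac{11}{128}$
$\left(a{\left(n{\left(6,-9 \right)},-124 \right)} - 9248\right) + K{\left(-32 \right)} = \left(\frac{11}{128} - 9248\right) + 11 \left(-32\right) = - \frac{1183733}{128} - 352 = - \frac{1228789}{128}$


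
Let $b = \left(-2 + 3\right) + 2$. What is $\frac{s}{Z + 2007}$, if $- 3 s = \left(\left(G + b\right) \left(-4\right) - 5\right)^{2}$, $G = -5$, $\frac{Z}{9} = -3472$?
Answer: $\frac{1}{9747} \approx 0.0001026$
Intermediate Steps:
$Z = -31248$ ($Z = 9 \left(-3472\right) = -31248$)
$b = 3$ ($b = 1 + 2 = 3$)
$s = -3$ ($s = - \frac{\left(\left(-5 + 3\right) \left(-4\right) - 5\right)^{2}}{3} = - \frac{\left(\left(-2\right) \left(-4\right) - 5\right)^{2}}{3} = - \frac{\left(8 - 5\right)^{2}}{3} = - \frac{3^{2}}{3} = \left(- \frac{1}{3}\right) 9 = -3$)
$\frac{s}{Z + 2007} = \frac{1}{-31248 + 2007} \left(-3\right) = \frac{1}{-29241} \left(-3\right) = \left(- \frac{1}{29241}\right) \left(-3\right) = \frac{1}{9747}$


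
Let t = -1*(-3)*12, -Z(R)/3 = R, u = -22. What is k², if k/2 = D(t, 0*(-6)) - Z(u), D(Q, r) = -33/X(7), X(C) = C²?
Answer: 42693156/2401 ≈ 17781.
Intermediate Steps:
Z(R) = -3*R
t = 36 (t = 3*12 = 36)
D(Q, r) = -33/49 (D(Q, r) = -33/(7²) = -33/49)
k = -6534/49 (k = 2*(-33/49 - (-3)*(-22)) = 2*(-33/49 - 1*66) = 2*(-33/49 - 66) = 2*(-3267/49) = -6534/49 ≈ -133.35)
k² = (-6534/49)² = 42693156/2401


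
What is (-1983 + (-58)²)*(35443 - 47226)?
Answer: -16272323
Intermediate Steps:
(-1983 + (-58)²)*(35443 - 47226) = (-1983 + 3364)*(-11783) = 1381*(-11783) = -16272323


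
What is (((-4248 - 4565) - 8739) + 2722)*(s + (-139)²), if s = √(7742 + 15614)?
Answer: -286530430 - 29660*√5839 ≈ -2.8880e+8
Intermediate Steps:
s = 2*√5839 (s = √23356 = 2*√5839 ≈ 152.83)
(((-4248 - 4565) - 8739) + 2722)*(s + (-139)²) = (((-4248 - 4565) - 8739) + 2722)*(2*√5839 + (-139)²) = ((-8813 - 8739) + 2722)*(2*√5839 + 19321) = (-17552 + 2722)*(19321 + 2*√5839) = -14830*(19321 + 2*√5839) = -286530430 - 29660*√5839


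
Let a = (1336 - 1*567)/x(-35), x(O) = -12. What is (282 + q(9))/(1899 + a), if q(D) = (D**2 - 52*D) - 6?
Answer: -1332/22019 ≈ -0.060493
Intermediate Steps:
q(D) = -6 + D**2 - 52*D
a = -769/12 (a = (1336 - 1*567)/(-12) = (1336 - 567)*(-1/12) = 769*(-1/12) = -769/12 ≈ -64.083)
(282 + q(9))/(1899 + a) = (282 + (-6 + 9**2 - 52*9))/(1899 - 769/12) = (282 + (-6 + 81 - 468))/(22019/12) = (282 - 393)*(12/22019) = -111*12/22019 = -1332/22019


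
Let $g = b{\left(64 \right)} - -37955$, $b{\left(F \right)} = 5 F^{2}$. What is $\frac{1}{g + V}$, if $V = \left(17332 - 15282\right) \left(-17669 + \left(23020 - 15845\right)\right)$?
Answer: $- \frac{1}{21454265} \approx -4.6611 \cdot 10^{-8}$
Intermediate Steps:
$g = 58435$ ($g = 5 \cdot 64^{2} - -37955 = 5 \cdot 4096 + 37955 = 20480 + 37955 = 58435$)
$V = -21512700$ ($V = 2050 \left(-17669 + 7175\right) = 2050 \left(-10494\right) = -21512700$)
$\frac{1}{g + V} = \frac{1}{58435 - 21512700} = \frac{1}{-21454265} = - \frac{1}{21454265}$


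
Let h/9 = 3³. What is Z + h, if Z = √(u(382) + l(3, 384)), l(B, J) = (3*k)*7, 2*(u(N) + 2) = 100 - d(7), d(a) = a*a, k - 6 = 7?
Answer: 243 + √1186/2 ≈ 260.22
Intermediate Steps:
k = 13 (k = 6 + 7 = 13)
d(a) = a²
h = 243 (h = 9*3³ = 9*27 = 243)
u(N) = 47/2 (u(N) = -2 + (100 - 1*7²)/2 = -2 + (100 - 1*49)/2 = -2 + (100 - 49)/2 = -2 + (½)*51 = -2 + 51/2 = 47/2)
l(B, J) = 273 (l(B, J) = (3*13)*7 = 39*7 = 273)
Z = √1186/2 (Z = √(47/2 + 273) = √(593/2) = √1186/2 ≈ 17.219)
Z + h = √1186/2 + 243 = 243 + √1186/2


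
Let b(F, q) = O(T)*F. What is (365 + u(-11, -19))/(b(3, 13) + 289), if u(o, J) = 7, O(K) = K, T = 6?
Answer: 372/307 ≈ 1.2117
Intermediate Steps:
b(F, q) = 6*F
(365 + u(-11, -19))/(b(3, 13) + 289) = (365 + 7)/(6*3 + 289) = 372/(18 + 289) = 372/307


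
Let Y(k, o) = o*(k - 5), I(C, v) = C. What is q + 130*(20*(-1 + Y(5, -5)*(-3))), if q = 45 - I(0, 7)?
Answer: -2555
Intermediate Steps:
Y(k, o) = o*(-5 + k)
q = 45 (q = 45 - 1*0 = 45 + 0 = 45)
q + 130*(20*(-1 + Y(5, -5)*(-3))) = 45 + 130*(20*(-1 - 5*(-5 + 5)*(-3))) = 45 + 130*(20*(-1 - 5*0*(-3))) = 45 + 130*(20*(-1 + 0*(-3))) = 45 + 130*(20*(-1 + 0)) = 45 + 130*(20*(-1)) = 45 + 130*(-20) = 45 - 2600 = -2555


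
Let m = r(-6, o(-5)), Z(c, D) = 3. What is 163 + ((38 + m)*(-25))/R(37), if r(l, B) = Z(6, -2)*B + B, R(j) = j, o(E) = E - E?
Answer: 5081/37 ≈ 137.32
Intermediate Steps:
o(E) = 0
r(l, B) = 4*B (r(l, B) = 3*B + B = 4*B)
m = 0 (m = 4*0 = 0)
163 + ((38 + m)*(-25))/R(37) = 163 + ((38 + 0)*(-25))/37 = 163 + (38*(-25))*(1/37) = 163 - 950*1/37 = 163 - 950/37 = 5081/37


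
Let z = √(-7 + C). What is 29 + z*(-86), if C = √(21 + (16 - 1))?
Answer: 29 - 86*I ≈ 29.0 - 86.0*I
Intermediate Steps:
C = 6 (C = √(21 + 15) = √36 = 6)
z = I (z = √(-7 + 6) = √(-1) = I ≈ 1.0*I)
29 + z*(-86) = 29 + I*(-86) = 29 - 86*I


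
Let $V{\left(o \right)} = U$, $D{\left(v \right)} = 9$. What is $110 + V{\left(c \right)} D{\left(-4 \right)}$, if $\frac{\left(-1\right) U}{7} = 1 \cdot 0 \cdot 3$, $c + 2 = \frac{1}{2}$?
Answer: $110$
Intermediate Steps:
$c = - \frac{3}{2}$ ($c = -2 + \frac{1}{2} = - \frac{3}{2} \approx -1.5$)
$U = 0$ ($U = - 7 \cdot 1 \cdot 0 \cdot 3 = - 7 \cdot 0 \cdot 3 = \left(-7\right) 0 = 0$)
$V{\left(o \right)} = 0$
$110 + V{\left(c \right)} D{\left(-4 \right)} = 110 + 0 \cdot 9 = 110 + 0 = 110$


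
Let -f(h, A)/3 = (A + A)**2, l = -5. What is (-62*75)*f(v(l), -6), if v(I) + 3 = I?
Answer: 2008800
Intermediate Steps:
v(I) = -3 + I
f(h, A) = -12*A**2 (f(h, A) = -3*(A + A)**2 = -3*4*A**2 = -12*A**2)
(-62*75)*f(v(l), -6) = (-62*75)*(-12*(-6)**2) = -(-55800)*36 = -4650*(-432) = 2008800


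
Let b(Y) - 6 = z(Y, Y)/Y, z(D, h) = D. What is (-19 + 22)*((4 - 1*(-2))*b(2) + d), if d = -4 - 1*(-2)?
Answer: 120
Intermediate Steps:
b(Y) = 7 (b(Y) = 6 + Y/Y = 6 + 1 = 7)
d = -2 (d = -4 + 2 = -2)
(-19 + 22)*((4 - 1*(-2))*b(2) + d) = (-19 + 22)*((4 - 1*(-2))*7 - 2) = 3*((4 + 2)*7 - 2) = 3*(6*7 - 2) = 3*(42 - 2) = 3*40 = 120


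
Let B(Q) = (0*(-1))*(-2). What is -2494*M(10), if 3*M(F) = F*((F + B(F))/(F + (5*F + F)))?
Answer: -24940/21 ≈ -1187.6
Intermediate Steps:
B(Q) = 0 (B(Q) = 0*(-2) = 0)
M(F) = F/21 (M(F) = (F*((F + 0)/(F + (5*F + F))))/3 = (F*(F/(F + 6*F)))/3 = (F*(F/((7*F))))/3 = (F*(F*(1/(7*F))))/3 = (F*(1/7))/3 = (F/7)/3 = F/21)
-2494*M(10) = -2494*10/21 = -24940/21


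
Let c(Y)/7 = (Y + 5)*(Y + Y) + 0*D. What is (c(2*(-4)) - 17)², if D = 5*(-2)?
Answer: 101761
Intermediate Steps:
D = -10
c(Y) = 14*Y*(5 + Y) (c(Y) = 7*((Y + 5)*(Y + Y) + 0*(-10)) = 7*((5 + Y)*(2*Y) + 0) = 7*(2*Y*(5 + Y) + 0) = 7*(2*Y*(5 + Y)) = 14*Y*(5 + Y))
(c(2*(-4)) - 17)² = (14*(2*(-4))*(5 + 2*(-4)) - 17)² = (14*(-8)*(5 - 8) - 17)² = (14*(-8)*(-3) - 17)² = (336 - 17)² = 319² = 101761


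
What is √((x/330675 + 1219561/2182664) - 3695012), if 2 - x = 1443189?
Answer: I*√19248318475571314872648002526/72175241820 ≈ 1922.2*I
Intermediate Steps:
x = -1443187 (x = 2 - 1*1443189 = 2 - 1443189 = -1443187)
√((x/330675 + 1219561/2182664) - 3695012) = √((-1443187/330675 + 1219561/2182664) - 3695012) = √(-2746713976493/721752418200 - 3695012) = √(-2666886592991994893/721752418200) = I*√19248318475571314872648002526/72175241820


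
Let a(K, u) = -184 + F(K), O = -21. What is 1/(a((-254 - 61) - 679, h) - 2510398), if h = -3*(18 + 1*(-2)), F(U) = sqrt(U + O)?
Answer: -2510582/6303021979739 - I*sqrt(1015)/6303021979739 ≈ -3.9831e-7 - 5.0546e-12*I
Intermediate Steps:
F(U) = sqrt(-21 + U) (F(U) = sqrt(U - 21) = sqrt(-21 + U))
h = -48 (h = -3*(18 - 2) = -3*16 = -48)
a(K, u) = -184 + sqrt(-21 + K)
1/(a((-254 - 61) - 679, h) - 2510398) = 1/((-184 + sqrt(-21 + ((-254 - 61) - 679))) - 2510398) = 1/((-184 + sqrt(-21 + (-315 - 679))) - 2510398) = 1/((-184 + sqrt(-21 - 994)) - 2510398) = 1/((-184 + sqrt(-1015)) - 2510398) = 1/((-184 + I*sqrt(1015)) - 2510398) = 1/(-2510582 + I*sqrt(1015))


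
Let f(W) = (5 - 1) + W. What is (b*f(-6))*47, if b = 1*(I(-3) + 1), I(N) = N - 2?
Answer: 376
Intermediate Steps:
f(W) = 4 + W
I(N) = -2 + N
b = -4 (b = 1*((-2 - 3) + 1) = 1*(-5 + 1) = 1*(-4) = -4)
(b*f(-6))*47 = -4*(4 - 6)*47 = -4*(-2)*47 = 8*47 = 376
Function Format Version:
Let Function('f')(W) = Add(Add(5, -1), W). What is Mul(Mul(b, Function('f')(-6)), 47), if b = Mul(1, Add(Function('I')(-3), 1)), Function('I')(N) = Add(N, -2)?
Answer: 376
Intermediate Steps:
Function('f')(W) = Add(4, W)
Function('I')(N) = Add(-2, N)
b = -4 (b = Mul(1, Add(Add(-2, -3), 1)) = Mul(1, Add(-5, 1)) = Mul(1, -4) = -4)
Mul(Mul(b, Function('f')(-6)), 47) = Mul(Mul(-4, Add(4, -6)), 47) = Mul(Mul(-4, -2), 47) = Mul(8, 47) = 376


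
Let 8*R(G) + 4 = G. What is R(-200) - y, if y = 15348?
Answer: -30747/2 ≈ -15374.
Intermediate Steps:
R(G) = -1/2 + G/8
R(-200) - y = (-1/2 + (1/8)*(-200)) - 1*15348 = (-1/2 - 25) - 15348 = -51/2 - 15348 = -30747/2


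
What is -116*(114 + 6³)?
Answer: -38280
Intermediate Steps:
-116*(114 + 6³) = -116*(114 + 216) = -116*330 = -38280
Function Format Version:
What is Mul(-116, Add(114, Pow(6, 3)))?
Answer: -38280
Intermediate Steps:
Mul(-116, Add(114, Pow(6, 3))) = Mul(-116, Add(114, 216)) = Mul(-116, 330) = -38280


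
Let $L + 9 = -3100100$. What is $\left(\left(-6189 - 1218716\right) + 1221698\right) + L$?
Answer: $-3103316$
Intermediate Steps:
$L = -3100109$ ($L = -9 - 3100100 = -3100109$)
$\left(\left(-6189 - 1218716\right) + 1221698\right) + L = \left(\left(-6189 - 1218716\right) + 1221698\right) - 3100109 = \left(-1224905 + 1221698\right) - 3100109 = -3207 - 3100109 = -3103316$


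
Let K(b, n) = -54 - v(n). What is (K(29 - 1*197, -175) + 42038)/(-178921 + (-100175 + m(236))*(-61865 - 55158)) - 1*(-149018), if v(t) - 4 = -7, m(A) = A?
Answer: 1742762928454155/11694982676 ≈ 1.4902e+5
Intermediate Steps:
v(t) = -3 (v(t) = 4 - 7 = -3)
K(b, n) = -51 (K(b, n) = -54 - 1*(-3) = -54 + 3 = -51)
(K(29 - 1*197, -175) + 42038)/(-178921 + (-100175 + m(236))*(-61865 - 55158)) - 1*(-149018) = (-51 + 42038)/(-178921 + (-100175 + 236)*(-61865 - 55158)) - 1*(-149018) = 41987/(-178921 - 99939*(-117023)) + 149018 = 41987/(-178921 + 11695161597) + 149018 = 41987/11694982676 + 149018 = 1742762928454155/11694982676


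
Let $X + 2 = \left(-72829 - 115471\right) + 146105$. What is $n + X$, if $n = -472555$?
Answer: $-514752$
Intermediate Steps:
$X = -42197$ ($X = -2 + \left(\left(-72829 - 115471\right) + 146105\right) = -2 + \left(-188300 + 146105\right) = -2 - 42195 = -42197$)
$n + X = -472555 - 42197 = -514752$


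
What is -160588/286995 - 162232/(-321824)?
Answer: -33692761/607643940 ≈ -0.055448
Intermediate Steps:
-160588/286995 - 162232/(-321824) = -160588*1/286995 - 162232*(-1/321824) = -8452/15105 + 20279/40228 = -33692761/607643940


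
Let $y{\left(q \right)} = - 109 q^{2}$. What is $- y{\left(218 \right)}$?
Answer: $5180116$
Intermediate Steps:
$- y{\left(218 \right)} = - \left(-109\right) 218^{2} = - \left(-109\right) 47524 = \left(-1\right) \left(-5180116\right) = 5180116$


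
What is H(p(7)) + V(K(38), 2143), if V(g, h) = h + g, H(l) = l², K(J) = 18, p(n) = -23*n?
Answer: 28082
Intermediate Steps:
V(g, h) = g + h
H(p(7)) + V(K(38), 2143) = (-23*7)² + (18 + 2143) = (-161)² + 2161 = 25921 + 2161 = 28082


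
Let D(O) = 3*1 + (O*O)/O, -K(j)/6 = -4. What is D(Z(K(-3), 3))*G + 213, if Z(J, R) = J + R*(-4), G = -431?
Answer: -6252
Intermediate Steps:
K(j) = 24 (K(j) = -6*(-4) = 24)
Z(J, R) = J - 4*R
D(O) = 3 + O (D(O) = 3 + O²/O = 3 + O)
D(Z(K(-3), 3))*G + 213 = (3 + (24 - 4*3))*(-431) + 213 = (3 + (24 - 12))*(-431) + 213 = (3 + 12)*(-431) + 213 = 15*(-431) + 213 = -6465 + 213 = -6252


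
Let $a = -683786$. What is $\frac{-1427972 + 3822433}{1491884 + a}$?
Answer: $\frac{2394461}{808098} \approx 2.9631$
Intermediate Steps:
$\frac{-1427972 + 3822433}{1491884 + a} = \frac{-1427972 + 3822433}{1491884 - 683786} = \frac{2394461}{808098}$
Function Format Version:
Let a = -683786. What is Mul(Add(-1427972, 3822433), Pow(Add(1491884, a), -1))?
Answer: Rational(2394461, 808098) ≈ 2.9631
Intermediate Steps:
Mul(Add(-1427972, 3822433), Pow(Add(1491884, a), -1)) = Mul(Add(-1427972, 3822433), Pow(Add(1491884, -683786), -1)) = Mul(2394461, Pow(808098, -1)) = Mul(2394461, Rational(1, 808098)) = Rational(2394461, 808098)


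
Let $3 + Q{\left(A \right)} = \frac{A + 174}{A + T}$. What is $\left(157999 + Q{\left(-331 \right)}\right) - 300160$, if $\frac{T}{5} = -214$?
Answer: $- \frac{199171607}{1401} \approx -1.4216 \cdot 10^{5}$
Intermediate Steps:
$T = -1070$ ($T = 5 \left(-214\right) = -1070$)
$Q{\left(A \right)} = -3 + \frac{174 + A}{-1070 + A}$ ($Q{\left(A \right)} = -3 + \frac{A + 174}{A - 1070} = -3 + \frac{174 + A}{-1070 + A}$)
$\left(157999 + Q{\left(-331 \right)}\right) - 300160 = \left(157999 + \frac{2 \left(1692 - -331\right)}{-1070 - 331}\right) - 300160 = \left(157999 + \frac{2 \left(1692 + 331\right)}{-1401}\right) - 300160 = \left(157999 + 2 \left(- \frac{1}{1401}\right) 2023\right) - 300160 = \left(157999 - \frac{4046}{1401}\right) - 300160 = \frac{221352553}{1401} - 300160 = - \frac{199171607}{1401}$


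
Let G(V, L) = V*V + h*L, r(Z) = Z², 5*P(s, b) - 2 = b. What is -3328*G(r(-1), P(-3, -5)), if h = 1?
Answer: -6656/5 ≈ -1331.2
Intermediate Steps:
P(s, b) = ⅖ + b/5
G(V, L) = L + V² (G(V, L) = V*V + 1*L = V² + L = L + V²)
-3328*G(r(-1), P(-3, -5)) = -3328*((⅖ + (⅕)*(-5)) + ((-1)²)²) = -3328*((⅖ - 1) + 1²) = -3328*(-⅗ + 1) = -3328*⅖ = -6656/5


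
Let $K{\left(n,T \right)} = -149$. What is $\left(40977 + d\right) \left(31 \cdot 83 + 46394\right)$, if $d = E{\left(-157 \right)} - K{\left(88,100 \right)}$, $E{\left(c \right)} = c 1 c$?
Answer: $3220804425$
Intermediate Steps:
$E{\left(c \right)} = c^{2}$ ($E{\left(c \right)} = c c = c^{2}$)
$d = 24798$ ($d = \left(-157\right)^{2} - -149 = 24649 + 149 = 24798$)
$\left(40977 + d\right) \left(31 \cdot 83 + 46394\right) = \left(40977 + 24798\right) \left(31 \cdot 83 + 46394\right) = 65775 \left(2573 + 46394\right) = 65775 \cdot 48967 = 3220804425$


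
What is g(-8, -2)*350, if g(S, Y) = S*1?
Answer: -2800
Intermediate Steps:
g(S, Y) = S
g(-8, -2)*350 = -8*350 = -2800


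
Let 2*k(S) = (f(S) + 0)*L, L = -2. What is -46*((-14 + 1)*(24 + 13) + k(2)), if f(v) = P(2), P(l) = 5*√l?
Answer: 22126 + 230*√2 ≈ 22451.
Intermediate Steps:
f(v) = 5*√2
k(S) = -5*√2 (k(S) = ((5*√2 + 0)*(-2))/2 = ((5*√2)*(-2))/2 = (-10*√2)/2 = -5*√2)
-46*((-14 + 1)*(24 + 13) + k(2)) = -46*((-14 + 1)*(24 + 13) - 5*√2) = -46*(-13*37 - 5*√2) = -46*(-481 - 5*√2) = 22126 + 230*√2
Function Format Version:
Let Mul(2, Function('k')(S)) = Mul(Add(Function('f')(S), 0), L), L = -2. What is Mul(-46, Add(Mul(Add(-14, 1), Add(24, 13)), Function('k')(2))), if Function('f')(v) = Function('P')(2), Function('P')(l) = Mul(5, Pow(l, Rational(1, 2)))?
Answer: Add(22126, Mul(230, Pow(2, Rational(1, 2)))) ≈ 22451.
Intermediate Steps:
Function('f')(v) = Mul(5, Pow(2, Rational(1, 2)))
Function('k')(S) = Mul(-5, Pow(2, Rational(1, 2))) (Function('k')(S) = Mul(Rational(1, 2), Mul(Add(Mul(5, Pow(2, Rational(1, 2))), 0), -2)) = Mul(Rational(1, 2), Mul(Mul(5, Pow(2, Rational(1, 2))), -2)) = Mul(Rational(1, 2), Mul(-10, Pow(2, Rational(1, 2)))) = Mul(-5, Pow(2, Rational(1, 2))))
Mul(-46, Add(Mul(Add(-14, 1), Add(24, 13)), Function('k')(2))) = Mul(-46, Add(Mul(Add(-14, 1), Add(24, 13)), Mul(-5, Pow(2, Rational(1, 2))))) = Mul(-46, Add(Mul(-13, 37), Mul(-5, Pow(2, Rational(1, 2))))) = Mul(-46, Add(-481, Mul(-5, Pow(2, Rational(1, 2))))) = Add(22126, Mul(230, Pow(2, Rational(1, 2))))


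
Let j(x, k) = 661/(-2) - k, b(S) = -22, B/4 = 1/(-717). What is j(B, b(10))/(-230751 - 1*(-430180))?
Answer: -617/398858 ≈ -0.0015469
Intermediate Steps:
B = -4/717 (B = 4/(-717) = 4*(-1/717) = -4/717 ≈ -0.0055788)
j(x, k) = -661/2 - k (j(x, k) = 661*(-½) - k = -661/2 - k)
j(B, b(10))/(-230751 - 1*(-430180)) = (-661/2 - 1*(-22))/(-230751 - 1*(-430180)) = (-661/2 + 22)/(-230751 + 430180) = -617/2/199429 = -617/2*1/199429 = -617/398858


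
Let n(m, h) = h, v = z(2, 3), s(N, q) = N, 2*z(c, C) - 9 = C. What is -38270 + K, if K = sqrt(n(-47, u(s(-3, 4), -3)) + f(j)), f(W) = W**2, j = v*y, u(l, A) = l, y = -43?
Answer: -38270 + sqrt(66561) ≈ -38012.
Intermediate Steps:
z(c, C) = 9/2 + C/2
v = 6 (v = 9/2 + (1/2)*3 = 9/2 + 3/2 = 6)
j = -258 (j = 6*(-43) = -258)
K = sqrt(66561) (K = sqrt(-3 + (-258)**2) = sqrt(-3 + 66564) = sqrt(66561) ≈ 257.99)
-38270 + K = -38270 + sqrt(66561)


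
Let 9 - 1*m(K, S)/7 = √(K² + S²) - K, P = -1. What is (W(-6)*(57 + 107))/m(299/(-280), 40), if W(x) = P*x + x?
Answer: 0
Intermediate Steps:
W(x) = 0 (W(x) = -x + x = 0)
m(K, S) = 63 - 7*√(K² + S²) + 7*K (m(K, S) = 63 - 7*(√(K² + S²) - K) = 63 + (-7*√(K² + S²) + 7*K) = 63 - 7*√(K² + S²) + 7*K)
(W(-6)*(57 + 107))/m(299/(-280), 40) = (0*(57 + 107))/(63 - 7*√((299/(-280))² + 40²) + 7*(299/(-280))) = (0*164)/(63 - 7*√((299*(-1/280))² + 1600) + 7*(299*(-1/280))) = 0/(63 - 7*√((-299/280)² + 1600) + 7*(-299/280)) = 0/(63 - 7*√(89401/78400 + 1600) - 299/40) = 0/(63 - √125529401/40 - 299/40) = 0/(2221/40 - √125529401/40) = 0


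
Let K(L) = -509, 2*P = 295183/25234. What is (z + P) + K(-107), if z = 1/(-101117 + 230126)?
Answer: -3275929227793/6510826212 ≈ -503.15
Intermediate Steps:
P = 295183/50468 (P = (295183/25234)/2 = (295183*(1/25234))/2 = (½)*(295183/25234) = 295183/50468 ≈ 5.8489)
z = 1/129009 ≈ 7.7514e-6
(z + P) + K(-107) = (1/129009 + 295183/50468) - 509 = 38081314115/6510826212 - 509 = -3275929227793/6510826212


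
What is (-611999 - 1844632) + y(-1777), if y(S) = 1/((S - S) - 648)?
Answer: -1591896889/648 ≈ -2.4566e+6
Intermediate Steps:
y(S) = -1/648 (y(S) = 1/(0 - 648) = 1/(-648) = -1/648)
(-611999 - 1844632) + y(-1777) = (-611999 - 1844632) - 1/648 = -2456631 - 1/648 = -1591896889/648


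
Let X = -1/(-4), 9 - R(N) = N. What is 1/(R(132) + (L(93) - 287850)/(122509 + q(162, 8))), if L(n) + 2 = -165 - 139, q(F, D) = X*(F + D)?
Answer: -81701/10241327 ≈ -0.0079776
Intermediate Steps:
R(N) = 9 - N
X = ¼ (X = -1*(-¼) = ¼ ≈ 0.25000)
q(F, D) = D/4 + F/4 (q(F, D) = (F + D)/4 = (D + F)/4 = D/4 + F/4)
L(n) = -306 (L(n) = -2 + (-165 - 139) = -2 - 304 = -306)
1/(R(132) + (L(93) - 287850)/(122509 + q(162, 8))) = 1/((9 - 1*132) + (-306 - 287850)/(122509 + ((¼)*8 + (¼)*162))) = 1/((9 - 132) - 288156/(122509 + (2 + 81/2))) = 1/(-123 - 288156/(122509 + 85/2)) = 1/(-123 - 288156/245103/2) = 1/(-123 - 288156*2/245103) = 1/(-123 - 192104/81701) = 1/(-10241327/81701) = -81701/10241327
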